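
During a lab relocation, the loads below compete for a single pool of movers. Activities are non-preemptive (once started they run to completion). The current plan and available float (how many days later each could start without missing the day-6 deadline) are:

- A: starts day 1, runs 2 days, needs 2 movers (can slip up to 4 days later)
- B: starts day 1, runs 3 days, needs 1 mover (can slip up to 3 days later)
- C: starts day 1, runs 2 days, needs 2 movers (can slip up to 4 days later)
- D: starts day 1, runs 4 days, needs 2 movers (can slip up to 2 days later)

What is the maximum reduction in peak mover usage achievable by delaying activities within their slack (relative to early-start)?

Early-start peak: d1:7  d2:7  d3:3  d4:2  d5:0  d6:0 ⇒ 7.
Leveled (A@1, B@1, C@4, D@3): d1:3  d2:3  d3:3  d4:4  d5:4  d6:2 ⇒ 4.
Reduction 7 − 4 = 3.

3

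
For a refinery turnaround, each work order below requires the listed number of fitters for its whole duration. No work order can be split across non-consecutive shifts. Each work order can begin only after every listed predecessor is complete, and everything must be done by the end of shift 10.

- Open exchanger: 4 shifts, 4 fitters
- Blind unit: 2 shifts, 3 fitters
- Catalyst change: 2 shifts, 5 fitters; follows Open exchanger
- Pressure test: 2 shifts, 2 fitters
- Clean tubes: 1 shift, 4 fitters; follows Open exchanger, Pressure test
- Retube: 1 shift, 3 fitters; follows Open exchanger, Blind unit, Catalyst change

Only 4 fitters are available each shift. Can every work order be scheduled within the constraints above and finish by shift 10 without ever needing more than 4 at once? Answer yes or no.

Total fitter-shifts = 43; over 10 shifts the average is 43/10 > 4, so some shift must exceed 4.

no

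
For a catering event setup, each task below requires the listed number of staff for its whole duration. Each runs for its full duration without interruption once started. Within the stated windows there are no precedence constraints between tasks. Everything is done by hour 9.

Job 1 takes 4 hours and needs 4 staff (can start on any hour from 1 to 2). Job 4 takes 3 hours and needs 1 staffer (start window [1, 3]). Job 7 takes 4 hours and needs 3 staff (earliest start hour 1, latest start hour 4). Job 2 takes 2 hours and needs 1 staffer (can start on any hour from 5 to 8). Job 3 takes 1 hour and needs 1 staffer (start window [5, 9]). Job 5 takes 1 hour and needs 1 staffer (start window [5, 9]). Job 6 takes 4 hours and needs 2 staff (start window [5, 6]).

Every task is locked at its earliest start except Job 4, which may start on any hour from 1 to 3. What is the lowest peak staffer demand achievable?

8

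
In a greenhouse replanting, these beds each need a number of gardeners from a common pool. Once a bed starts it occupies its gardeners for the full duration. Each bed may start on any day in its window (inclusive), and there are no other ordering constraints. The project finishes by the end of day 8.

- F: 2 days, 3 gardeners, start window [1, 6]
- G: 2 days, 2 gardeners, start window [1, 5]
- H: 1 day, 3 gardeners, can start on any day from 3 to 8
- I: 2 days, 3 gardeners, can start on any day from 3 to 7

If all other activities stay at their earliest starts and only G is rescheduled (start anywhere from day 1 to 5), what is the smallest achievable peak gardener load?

6

G@1: d1:5  d2:5  d3:6  d4:3  d5:0  d6:0  d7:0  d8:0 → peak 6
G@2: d1:3  d2:5  d3:8  d4:3  d5:0  d6:0  d7:0  d8:0 → peak 8
G@3: d1:3  d2:3  d3:8  d4:5  d5:0  d6:0  d7:0  d8:0 → peak 8
G@4: d1:3  d2:3  d3:6  d4:5  d5:2  d6:0  d7:0  d8:0 → peak 6
G@5: d1:3  d2:3  d3:6  d4:3  d5:2  d6:2  d7:0  d8:0 → peak 6
Best is G@1, peak 6.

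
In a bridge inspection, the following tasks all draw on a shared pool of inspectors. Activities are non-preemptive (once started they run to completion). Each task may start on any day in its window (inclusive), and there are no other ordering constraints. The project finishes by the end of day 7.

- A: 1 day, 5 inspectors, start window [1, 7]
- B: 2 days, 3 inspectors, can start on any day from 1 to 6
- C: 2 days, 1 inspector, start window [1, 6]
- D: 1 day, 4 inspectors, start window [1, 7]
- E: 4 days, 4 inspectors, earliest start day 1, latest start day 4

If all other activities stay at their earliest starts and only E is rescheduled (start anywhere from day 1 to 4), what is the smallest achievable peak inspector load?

13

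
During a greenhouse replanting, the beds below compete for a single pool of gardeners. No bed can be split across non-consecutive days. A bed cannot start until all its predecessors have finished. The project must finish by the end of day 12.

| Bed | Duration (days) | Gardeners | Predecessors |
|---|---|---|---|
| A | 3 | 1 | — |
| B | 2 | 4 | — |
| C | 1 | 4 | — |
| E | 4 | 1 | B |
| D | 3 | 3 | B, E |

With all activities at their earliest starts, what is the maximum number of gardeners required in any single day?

9

Early-start schedule: A@1, B@1, C@1, E@3, D@7.
Load per day: day 1: 9, day 2: 5, day 3: 2, day 4: 1, day 5: 1, day 6: 1, day 7: 3, day 8: 3, day 9: 3, day 10: 0, day 11: 0, day 12: 0.
Peak is 9.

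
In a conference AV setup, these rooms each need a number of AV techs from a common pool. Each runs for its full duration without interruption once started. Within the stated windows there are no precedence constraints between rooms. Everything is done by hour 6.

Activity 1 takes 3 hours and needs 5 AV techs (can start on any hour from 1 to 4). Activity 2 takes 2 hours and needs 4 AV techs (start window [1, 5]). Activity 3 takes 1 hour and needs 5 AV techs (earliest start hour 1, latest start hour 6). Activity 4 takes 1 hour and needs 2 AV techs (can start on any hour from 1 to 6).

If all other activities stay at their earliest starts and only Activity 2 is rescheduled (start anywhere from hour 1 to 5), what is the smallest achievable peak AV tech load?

Activity 2@1: h1:16  h2:9  h3:5  h4:0  h5:0  h6:0 → peak 16
Activity 2@2: h1:12  h2:9  h3:9  h4:0  h5:0  h6:0 → peak 12
Activity 2@3: h1:12  h2:5  h3:9  h4:4  h5:0  h6:0 → peak 12
Activity 2@4: h1:12  h2:5  h3:5  h4:4  h5:4  h6:0 → peak 12
Activity 2@5: h1:12  h2:5  h3:5  h4:0  h5:4  h6:4 → peak 12
Best is Activity 2@2, peak 12.

12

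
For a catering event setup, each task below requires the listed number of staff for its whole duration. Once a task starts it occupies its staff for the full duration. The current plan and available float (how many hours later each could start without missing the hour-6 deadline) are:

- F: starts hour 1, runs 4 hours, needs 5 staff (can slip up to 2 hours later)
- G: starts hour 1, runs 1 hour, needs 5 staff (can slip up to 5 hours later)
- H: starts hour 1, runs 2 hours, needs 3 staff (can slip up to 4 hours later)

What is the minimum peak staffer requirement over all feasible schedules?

8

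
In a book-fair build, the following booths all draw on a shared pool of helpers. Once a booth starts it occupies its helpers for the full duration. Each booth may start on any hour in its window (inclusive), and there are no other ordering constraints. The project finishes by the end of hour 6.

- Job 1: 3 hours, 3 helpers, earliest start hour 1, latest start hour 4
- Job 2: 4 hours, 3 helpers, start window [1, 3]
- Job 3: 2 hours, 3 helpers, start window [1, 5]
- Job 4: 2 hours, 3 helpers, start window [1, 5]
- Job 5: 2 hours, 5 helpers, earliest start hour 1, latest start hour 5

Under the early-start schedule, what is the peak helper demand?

17

Early-start schedule: Job 1@1, Job 2@1, Job 3@1, Job 4@1, Job 5@1.
Load per hour: hour 1: 17, hour 2: 17, hour 3: 6, hour 4: 3, hour 5: 0, hour 6: 0.
Peak is 17.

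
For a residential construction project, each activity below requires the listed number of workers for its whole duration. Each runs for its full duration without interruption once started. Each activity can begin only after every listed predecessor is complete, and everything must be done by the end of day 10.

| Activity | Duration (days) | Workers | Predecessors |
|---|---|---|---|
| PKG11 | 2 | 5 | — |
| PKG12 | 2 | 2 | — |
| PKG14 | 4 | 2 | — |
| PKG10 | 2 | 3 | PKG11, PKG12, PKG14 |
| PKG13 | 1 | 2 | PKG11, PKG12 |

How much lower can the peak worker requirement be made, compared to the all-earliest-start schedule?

4

Early-start peak: d1:9  d2:9  d3:4  d4:2  d5:3  d6:3  d7:0  d8:0  d9:0  d10:0 ⇒ 9.
Leveled (PKG11@1, PKG12@3, PKG14@3, PKG10@7, PKG13@5): d1:5  d2:5  d3:4  d4:4  d5:4  d6:2  d7:3  d8:3  d9:0  d10:0 ⇒ 5.
Reduction 9 − 5 = 4.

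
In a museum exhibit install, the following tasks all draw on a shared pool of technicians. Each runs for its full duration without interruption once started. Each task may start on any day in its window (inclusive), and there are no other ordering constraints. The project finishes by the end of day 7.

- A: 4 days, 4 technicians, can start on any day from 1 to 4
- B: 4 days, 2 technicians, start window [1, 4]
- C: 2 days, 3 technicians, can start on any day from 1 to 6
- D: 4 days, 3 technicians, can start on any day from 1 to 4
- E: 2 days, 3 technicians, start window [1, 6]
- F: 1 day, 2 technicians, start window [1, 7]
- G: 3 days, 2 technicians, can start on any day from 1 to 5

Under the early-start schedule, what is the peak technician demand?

Early-start schedule: A@1, B@1, C@1, D@1, E@1, F@1, G@1.
Load per day: day 1: 19, day 2: 17, day 3: 11, day 4: 9, day 5: 0, day 6: 0, day 7: 0.
Peak is 19.

19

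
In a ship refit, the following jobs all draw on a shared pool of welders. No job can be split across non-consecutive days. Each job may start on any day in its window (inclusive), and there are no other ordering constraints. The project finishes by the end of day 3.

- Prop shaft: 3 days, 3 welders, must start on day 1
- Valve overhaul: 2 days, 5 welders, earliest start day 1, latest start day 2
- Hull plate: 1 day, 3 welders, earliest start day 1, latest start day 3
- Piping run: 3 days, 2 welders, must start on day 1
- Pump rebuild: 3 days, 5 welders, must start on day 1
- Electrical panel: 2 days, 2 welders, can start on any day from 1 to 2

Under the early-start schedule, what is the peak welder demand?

Early-start schedule: Prop shaft@1, Valve overhaul@1, Hull plate@1, Piping run@1, Pump rebuild@1, Electrical panel@1.
Load per day: day 1: 20, day 2: 17, day 3: 10.
Peak is 20.

20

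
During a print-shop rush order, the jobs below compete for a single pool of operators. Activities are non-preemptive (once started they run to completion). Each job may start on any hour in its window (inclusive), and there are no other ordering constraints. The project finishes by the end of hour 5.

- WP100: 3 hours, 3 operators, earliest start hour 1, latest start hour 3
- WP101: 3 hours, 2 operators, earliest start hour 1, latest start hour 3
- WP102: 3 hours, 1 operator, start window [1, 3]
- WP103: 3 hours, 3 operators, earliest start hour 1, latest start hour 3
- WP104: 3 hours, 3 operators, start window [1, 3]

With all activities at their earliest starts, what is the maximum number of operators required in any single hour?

12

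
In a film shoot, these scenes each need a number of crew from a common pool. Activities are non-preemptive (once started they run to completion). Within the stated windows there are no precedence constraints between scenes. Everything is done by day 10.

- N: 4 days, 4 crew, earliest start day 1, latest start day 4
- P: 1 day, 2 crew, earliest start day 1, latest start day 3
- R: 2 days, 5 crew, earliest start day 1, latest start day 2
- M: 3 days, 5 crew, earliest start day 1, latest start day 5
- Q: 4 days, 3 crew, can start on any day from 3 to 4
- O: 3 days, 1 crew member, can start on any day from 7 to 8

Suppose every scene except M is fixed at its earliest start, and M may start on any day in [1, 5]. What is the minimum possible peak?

M@1: d1:16  d2:14  d3:12  d4:7  d5:3  d6:3  d7:1  d8:1  d9:1  d10:0 → peak 16
M@2: d1:11  d2:14  d3:12  d4:12  d5:3  d6:3  d7:1  d8:1  d9:1  d10:0 → peak 14
M@3: d1:11  d2:9  d3:12  d4:12  d5:8  d6:3  d7:1  d8:1  d9:1  d10:0 → peak 12
M@4: d1:11  d2:9  d3:7  d4:12  d5:8  d6:8  d7:1  d8:1  d9:1  d10:0 → peak 12
M@5: d1:11  d2:9  d3:7  d4:7  d5:8  d6:8  d7:6  d8:1  d9:1  d10:0 → peak 11
Best is M@5, peak 11.

11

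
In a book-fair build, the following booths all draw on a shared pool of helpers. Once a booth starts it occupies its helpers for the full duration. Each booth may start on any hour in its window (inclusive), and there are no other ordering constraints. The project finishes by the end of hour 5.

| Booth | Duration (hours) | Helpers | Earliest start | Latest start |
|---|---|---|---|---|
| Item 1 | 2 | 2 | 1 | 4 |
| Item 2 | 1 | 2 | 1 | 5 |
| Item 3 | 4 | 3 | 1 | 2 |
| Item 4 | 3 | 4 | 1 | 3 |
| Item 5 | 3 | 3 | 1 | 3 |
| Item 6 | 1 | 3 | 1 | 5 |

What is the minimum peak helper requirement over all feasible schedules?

10

Early-start (Item 1@1, Item 2@1, Item 3@1, Item 4@1, Item 5@1, Item 6@1) gives peak 17: h1:17  h2:12  h3:10  h4:3  h5:0.
Shift Item 4→2, Item 5→3.
Schedule Item 1@1, Item 2@1, Item 3@1, Item 4@2, Item 5@3, Item 6@1: h1:10  h2:9  h3:10  h4:10  h5:3 — peak 10.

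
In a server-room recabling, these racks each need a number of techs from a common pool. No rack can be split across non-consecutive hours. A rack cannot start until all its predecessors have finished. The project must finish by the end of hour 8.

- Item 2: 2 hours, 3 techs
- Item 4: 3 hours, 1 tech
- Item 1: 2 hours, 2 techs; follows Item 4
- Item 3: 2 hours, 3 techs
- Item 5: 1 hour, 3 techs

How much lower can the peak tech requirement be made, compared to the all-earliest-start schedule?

6

Early-start peak: h1:10  h2:7  h3:1  h4:2  h5:2  h6:0  h7:0  h8:0 ⇒ 10.
Leveled (Item 2@1, Item 4@1, Item 1@4, Item 3@6, Item 5@3): h1:4  h2:4  h3:4  h4:2  h5:2  h6:3  h7:3  h8:0 ⇒ 4.
Reduction 10 − 4 = 6.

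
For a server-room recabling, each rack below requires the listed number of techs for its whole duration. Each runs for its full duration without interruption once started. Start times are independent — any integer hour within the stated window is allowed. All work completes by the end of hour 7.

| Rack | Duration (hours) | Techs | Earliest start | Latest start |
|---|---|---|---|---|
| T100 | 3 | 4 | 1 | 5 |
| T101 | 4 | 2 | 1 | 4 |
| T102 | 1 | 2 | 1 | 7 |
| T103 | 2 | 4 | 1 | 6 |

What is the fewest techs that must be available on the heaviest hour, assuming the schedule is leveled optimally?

6

Early-start (T100@1, T101@1, T102@1, T103@1) gives peak 12: h1:12  h2:10  h3:6  h4:2  h5:0  h6:0  h7:0.
Shift T102→4, T103→5.
Schedule T100@1, T101@1, T102@4, T103@5: h1:6  h2:6  h3:6  h4:4  h5:4  h6:4  h7:0 — peak 6.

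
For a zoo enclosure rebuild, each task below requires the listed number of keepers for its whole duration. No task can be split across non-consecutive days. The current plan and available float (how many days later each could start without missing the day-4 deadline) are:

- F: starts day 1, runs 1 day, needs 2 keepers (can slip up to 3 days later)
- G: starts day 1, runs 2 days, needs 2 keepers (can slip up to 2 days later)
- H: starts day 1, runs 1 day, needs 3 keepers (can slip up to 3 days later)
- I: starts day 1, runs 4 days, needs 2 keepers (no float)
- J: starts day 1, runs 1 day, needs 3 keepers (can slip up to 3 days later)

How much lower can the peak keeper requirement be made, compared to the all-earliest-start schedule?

6

Early-start peak: d1:12  d2:4  d3:2  d4:2 ⇒ 12.
Leveled (F@1, G@1, H@3, I@1, J@4): d1:6  d2:4  d3:5  d4:5 ⇒ 6.
Reduction 12 − 6 = 6.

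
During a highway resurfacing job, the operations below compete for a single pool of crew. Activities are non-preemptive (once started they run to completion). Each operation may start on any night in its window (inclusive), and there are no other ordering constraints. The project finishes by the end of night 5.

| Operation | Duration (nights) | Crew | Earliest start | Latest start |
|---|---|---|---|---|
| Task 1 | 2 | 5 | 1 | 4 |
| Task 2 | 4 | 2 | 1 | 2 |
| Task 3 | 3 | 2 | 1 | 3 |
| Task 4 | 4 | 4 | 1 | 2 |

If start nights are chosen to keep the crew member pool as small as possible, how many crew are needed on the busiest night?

Early-start (Task 1@1, Task 2@1, Task 3@1, Task 4@1) gives peak 13: n1:13  n2:13  n3:8  n4:6  n5:0.
Shift Task 3→3.
Schedule Task 1@1, Task 2@1, Task 3@3, Task 4@1: n1:11  n2:11  n3:8  n4:8  n5:2 — peak 11.

11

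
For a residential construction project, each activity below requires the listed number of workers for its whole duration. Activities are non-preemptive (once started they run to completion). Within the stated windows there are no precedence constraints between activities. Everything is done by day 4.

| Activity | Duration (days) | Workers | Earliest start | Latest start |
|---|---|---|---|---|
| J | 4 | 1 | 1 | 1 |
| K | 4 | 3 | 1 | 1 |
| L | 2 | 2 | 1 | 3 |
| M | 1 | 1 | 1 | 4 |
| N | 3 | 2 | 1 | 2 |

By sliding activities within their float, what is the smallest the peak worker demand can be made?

8

Early-start (J@1, K@1, L@1, M@1, N@1) gives peak 9: d1:9  d2:8  d3:6  d4:4.
Shift N→2.
Schedule J@1, K@1, L@1, M@1, N@2: d1:7  d2:8  d3:6  d4:6 — peak 8.
No arrangement of the 24 feasible schedules does better.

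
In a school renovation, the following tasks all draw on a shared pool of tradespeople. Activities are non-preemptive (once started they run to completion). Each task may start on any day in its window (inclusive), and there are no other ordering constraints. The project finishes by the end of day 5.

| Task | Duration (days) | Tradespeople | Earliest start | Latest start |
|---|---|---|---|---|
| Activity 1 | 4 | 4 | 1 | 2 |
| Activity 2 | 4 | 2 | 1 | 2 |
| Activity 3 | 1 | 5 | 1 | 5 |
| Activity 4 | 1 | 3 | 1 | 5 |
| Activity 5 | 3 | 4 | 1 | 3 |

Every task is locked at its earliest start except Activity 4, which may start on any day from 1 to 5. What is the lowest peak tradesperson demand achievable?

Activity 4@1: d1:18  d2:10  d3:10  d4:6  d5:0 → peak 18
Activity 4@2: d1:15  d2:13  d3:10  d4:6  d5:0 → peak 15
Activity 4@3: d1:15  d2:10  d3:13  d4:6  d5:0 → peak 15
Activity 4@4: d1:15  d2:10  d3:10  d4:9  d5:0 → peak 15
Activity 4@5: d1:15  d2:10  d3:10  d4:6  d5:3 → peak 15
Best is Activity 4@2, peak 15.

15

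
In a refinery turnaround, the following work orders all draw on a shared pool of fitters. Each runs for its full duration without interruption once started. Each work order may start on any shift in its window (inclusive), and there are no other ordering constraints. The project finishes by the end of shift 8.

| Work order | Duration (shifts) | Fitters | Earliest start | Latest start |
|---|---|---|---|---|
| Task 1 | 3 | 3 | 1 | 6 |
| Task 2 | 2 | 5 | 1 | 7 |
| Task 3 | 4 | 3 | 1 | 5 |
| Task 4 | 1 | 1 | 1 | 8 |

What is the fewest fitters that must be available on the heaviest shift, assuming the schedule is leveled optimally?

Early-start (Task 1@1, Task 2@1, Task 3@1, Task 4@1) gives peak 12: s1:12  s2:11  s3:6  s4:3  s5:0  s6:0  s7:0  s8:0.
Shift Task 2→5, Task 4→4.
Schedule Task 1@1, Task 2@5, Task 3@1, Task 4@4: s1:6  s2:6  s3:6  s4:4  s5:5  s6:5  s7:0  s8:0 — peak 6.

6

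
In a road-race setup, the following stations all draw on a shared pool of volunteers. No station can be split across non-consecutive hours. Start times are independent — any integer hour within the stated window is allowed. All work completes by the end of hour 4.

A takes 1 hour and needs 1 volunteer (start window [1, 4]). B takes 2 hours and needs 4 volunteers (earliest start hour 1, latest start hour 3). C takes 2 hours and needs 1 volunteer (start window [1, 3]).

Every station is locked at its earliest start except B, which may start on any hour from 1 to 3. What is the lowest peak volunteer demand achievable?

4

B@1: h1:6  h2:5  h3:0  h4:0 → peak 6
B@2: h1:2  h2:5  h3:4  h4:0 → peak 5
B@3: h1:2  h2:1  h3:4  h4:4 → peak 4
Best is B@3, peak 4.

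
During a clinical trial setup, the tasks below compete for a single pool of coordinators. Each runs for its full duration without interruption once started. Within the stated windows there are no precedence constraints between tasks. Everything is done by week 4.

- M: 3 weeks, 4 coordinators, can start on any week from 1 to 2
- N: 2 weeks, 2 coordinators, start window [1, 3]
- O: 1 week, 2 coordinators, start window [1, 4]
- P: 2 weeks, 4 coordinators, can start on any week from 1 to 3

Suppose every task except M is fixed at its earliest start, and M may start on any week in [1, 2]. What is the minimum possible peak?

M@1: w1:12  w2:10  w3:4  w4:0 → peak 12
M@2: w1:8  w2:10  w3:4  w4:4 → peak 10
Best is M@2, peak 10.

10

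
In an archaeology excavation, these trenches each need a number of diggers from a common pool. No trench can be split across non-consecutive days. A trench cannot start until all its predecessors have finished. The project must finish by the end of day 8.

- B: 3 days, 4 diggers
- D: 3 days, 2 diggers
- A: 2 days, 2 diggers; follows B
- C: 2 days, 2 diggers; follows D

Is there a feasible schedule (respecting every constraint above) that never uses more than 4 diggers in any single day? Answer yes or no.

yes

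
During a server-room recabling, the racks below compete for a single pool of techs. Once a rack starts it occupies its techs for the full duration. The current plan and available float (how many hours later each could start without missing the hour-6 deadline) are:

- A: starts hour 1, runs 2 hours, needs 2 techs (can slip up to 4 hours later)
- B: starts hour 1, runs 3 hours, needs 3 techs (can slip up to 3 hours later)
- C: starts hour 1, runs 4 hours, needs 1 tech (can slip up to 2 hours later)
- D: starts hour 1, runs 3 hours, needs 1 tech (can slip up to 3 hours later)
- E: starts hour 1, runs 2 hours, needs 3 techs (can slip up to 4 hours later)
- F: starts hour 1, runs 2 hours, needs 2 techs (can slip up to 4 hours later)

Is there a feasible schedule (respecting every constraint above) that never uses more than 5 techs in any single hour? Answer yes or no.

no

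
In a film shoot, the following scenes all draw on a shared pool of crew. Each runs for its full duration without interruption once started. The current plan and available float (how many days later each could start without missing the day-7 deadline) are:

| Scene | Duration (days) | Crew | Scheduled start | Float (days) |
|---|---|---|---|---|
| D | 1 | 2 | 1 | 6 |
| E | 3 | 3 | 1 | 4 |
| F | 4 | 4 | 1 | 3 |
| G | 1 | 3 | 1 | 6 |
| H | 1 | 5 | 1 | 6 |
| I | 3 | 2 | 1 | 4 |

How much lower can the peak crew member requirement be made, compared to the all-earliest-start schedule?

12

Early-start peak: d1:19  d2:9  d3:9  d4:4  d5:0  d6:0  d7:0 ⇒ 19.
Leveled (D@1, E@1, F@2, G@4, H@6, I@5): d1:5  d2:7  d3:7  d4:7  d5:6  d6:7  d7:2 ⇒ 7.
Reduction 19 − 7 = 12.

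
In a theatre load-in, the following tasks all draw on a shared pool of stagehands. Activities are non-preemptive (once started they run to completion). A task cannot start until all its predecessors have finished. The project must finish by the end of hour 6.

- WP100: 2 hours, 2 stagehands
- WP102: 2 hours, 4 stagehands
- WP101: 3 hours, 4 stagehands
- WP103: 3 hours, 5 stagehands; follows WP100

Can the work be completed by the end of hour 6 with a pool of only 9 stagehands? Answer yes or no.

Schedule WP100@1, WP102@1, WP101@3, WP103@3: h1:6  h2:6  h3:9  h4:9  h5:9  h6:0 — peak 9 ≤ 9.

yes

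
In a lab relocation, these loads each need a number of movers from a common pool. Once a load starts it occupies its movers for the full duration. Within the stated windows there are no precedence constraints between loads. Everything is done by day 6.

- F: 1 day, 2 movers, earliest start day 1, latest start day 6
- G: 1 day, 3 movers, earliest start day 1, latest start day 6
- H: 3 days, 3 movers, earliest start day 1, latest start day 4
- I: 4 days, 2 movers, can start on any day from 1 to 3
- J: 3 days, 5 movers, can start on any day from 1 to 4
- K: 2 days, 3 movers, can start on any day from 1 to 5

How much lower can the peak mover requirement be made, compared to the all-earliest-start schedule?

Early-start peak: d1:18  d2:13  d3:10  d4:2  d5:0  d6:0 ⇒ 18.
Leveled (F@1, G@1, H@1, I@2, J@4, K@2): d1:8  d2:8  d3:8  d4:7  d5:7  d6:5 ⇒ 8.
Reduction 18 − 8 = 10.

10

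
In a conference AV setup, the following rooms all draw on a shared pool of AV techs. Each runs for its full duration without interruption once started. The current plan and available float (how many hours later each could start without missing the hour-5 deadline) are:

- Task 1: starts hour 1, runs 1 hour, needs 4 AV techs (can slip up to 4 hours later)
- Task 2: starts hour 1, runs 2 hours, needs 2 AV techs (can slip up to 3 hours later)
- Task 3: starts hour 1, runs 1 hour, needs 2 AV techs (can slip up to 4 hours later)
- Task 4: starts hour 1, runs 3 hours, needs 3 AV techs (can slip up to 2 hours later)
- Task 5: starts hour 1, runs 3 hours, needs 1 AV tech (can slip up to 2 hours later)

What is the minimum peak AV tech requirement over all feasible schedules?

Early-start (Task 1@1, Task 2@1, Task 3@1, Task 4@1, Task 5@1) gives peak 12: h1:12  h2:6  h3:4  h4:0  h5:0.
Shift Task 2→4, Task 3→2, Task 4→3.
Schedule Task 1@1, Task 2@4, Task 3@2, Task 4@3, Task 5@1: h1:5  h2:3  h3:4  h4:5  h5:5 — peak 5.
Total AV tech-hours = 22 over 5 hours ⇒ peak ≥ ⌈22/5⌉ = 5, so 5 is optimal.

5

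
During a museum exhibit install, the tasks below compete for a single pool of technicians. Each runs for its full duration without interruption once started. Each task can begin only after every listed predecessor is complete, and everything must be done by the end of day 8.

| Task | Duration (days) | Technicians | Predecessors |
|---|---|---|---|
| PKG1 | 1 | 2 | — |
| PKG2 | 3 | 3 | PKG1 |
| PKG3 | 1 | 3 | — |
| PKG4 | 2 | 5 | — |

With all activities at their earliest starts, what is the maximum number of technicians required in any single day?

10

Early-start schedule: PKG1@1, PKG2@2, PKG3@1, PKG4@1.
Load per day: day 1: 10, day 2: 8, day 3: 3, day 4: 3, day 5: 0, day 6: 0, day 7: 0, day 8: 0.
Peak is 10.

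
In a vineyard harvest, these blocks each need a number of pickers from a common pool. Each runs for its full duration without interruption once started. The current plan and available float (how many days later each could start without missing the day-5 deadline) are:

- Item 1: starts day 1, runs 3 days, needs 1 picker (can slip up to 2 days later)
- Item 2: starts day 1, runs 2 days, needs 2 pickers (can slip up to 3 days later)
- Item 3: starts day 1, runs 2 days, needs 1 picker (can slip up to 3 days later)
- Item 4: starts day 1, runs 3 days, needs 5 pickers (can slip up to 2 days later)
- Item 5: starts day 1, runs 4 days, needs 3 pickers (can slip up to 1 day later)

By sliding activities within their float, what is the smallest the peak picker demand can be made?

Early-start (Item 1@1, Item 2@1, Item 3@1, Item 4@1, Item 5@1) gives peak 12: d1:12  d2:12  d3:9  d4:3  d5:0.
Shift Item 4→3.
Schedule Item 1@1, Item 2@1, Item 3@1, Item 4@3, Item 5@1: d1:7  d2:7  d3:9  d4:8  d5:5 — peak 9.

9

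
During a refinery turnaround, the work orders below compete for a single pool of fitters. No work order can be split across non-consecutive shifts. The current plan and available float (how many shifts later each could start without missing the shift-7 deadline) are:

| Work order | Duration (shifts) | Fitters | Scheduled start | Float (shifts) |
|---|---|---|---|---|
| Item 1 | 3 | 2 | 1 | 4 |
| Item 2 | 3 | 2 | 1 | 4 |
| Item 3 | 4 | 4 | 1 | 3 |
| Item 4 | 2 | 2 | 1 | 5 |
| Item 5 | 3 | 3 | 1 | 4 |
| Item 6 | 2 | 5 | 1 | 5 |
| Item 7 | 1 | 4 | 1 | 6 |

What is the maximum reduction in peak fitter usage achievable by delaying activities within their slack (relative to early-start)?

13

Early-start peak: s1:22  s2:18  s3:11  s4:4  s5:0  s6:0  s7:0 ⇒ 22.
Leveled (Item 1@1, Item 2@1, Item 3@1, Item 4@4, Item 5@4, Item 6@6, Item 7@5): s1:8  s2:8  s3:8  s4:9  s5:9  s6:8  s7:5 ⇒ 9.
Reduction 22 − 9 = 13.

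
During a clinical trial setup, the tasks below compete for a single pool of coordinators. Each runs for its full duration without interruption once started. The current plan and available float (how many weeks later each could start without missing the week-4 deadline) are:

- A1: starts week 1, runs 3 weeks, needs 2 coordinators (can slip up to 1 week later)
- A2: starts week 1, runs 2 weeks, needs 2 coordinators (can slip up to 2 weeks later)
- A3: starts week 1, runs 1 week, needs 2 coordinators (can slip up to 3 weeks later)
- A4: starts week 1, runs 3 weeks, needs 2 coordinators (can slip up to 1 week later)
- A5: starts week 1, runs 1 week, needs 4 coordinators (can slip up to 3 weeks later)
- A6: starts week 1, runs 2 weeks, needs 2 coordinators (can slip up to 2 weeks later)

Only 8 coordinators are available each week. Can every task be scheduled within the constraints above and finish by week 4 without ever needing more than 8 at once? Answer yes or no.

yes

Schedule A1@1, A2@1, A3@1, A4@1, A5@4, A6@2: w1:8  w2:8  w3:6  w4:4 — peak 8 ≤ 8.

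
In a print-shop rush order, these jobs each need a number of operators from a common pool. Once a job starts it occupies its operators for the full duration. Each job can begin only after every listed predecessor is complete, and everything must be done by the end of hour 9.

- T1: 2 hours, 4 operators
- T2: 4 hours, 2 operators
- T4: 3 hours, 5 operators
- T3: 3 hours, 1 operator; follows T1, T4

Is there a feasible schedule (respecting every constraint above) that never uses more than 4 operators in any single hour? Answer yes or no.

The minimum achievable peak is 5; 4 < 5, so no feasible schedule stays within the cap.

no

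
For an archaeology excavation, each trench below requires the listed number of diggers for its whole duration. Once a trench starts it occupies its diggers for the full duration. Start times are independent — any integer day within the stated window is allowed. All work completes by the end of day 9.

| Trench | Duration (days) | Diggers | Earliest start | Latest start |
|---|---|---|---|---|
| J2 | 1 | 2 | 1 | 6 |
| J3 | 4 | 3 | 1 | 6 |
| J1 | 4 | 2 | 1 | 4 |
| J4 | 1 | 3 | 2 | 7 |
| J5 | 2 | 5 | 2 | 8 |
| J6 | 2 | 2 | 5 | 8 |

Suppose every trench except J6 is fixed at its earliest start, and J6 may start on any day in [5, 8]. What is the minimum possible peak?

13

J6@5: d1:7  d2:13  d3:10  d4:5  d5:2  d6:2  d7:0  d8:0  d9:0 → peak 13
J6@6: d1:7  d2:13  d3:10  d4:5  d5:0  d6:2  d7:2  d8:0  d9:0 → peak 13
J6@7: d1:7  d2:13  d3:10  d4:5  d5:0  d6:0  d7:2  d8:2  d9:0 → peak 13
J6@8: d1:7  d2:13  d3:10  d4:5  d5:0  d6:0  d7:0  d8:2  d9:2 → peak 13
Best is J6@5, peak 13.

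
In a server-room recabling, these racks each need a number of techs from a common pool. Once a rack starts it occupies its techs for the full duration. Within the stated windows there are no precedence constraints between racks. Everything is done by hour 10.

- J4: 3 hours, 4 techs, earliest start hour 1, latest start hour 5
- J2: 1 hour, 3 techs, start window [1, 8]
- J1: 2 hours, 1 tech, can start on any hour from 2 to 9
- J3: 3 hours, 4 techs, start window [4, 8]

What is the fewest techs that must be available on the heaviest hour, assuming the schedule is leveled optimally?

4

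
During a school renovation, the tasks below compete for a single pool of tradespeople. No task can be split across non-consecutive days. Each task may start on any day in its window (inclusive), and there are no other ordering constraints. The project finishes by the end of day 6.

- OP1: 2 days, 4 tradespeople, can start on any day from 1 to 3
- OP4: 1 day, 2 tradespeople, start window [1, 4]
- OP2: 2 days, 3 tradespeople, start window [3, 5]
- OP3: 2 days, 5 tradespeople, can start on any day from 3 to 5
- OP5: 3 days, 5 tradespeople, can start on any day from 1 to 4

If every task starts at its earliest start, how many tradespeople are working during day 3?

13

At early start, day 3 has: OP2, OP3, OP5.
Demand: 3 + 5 + 5 = 13.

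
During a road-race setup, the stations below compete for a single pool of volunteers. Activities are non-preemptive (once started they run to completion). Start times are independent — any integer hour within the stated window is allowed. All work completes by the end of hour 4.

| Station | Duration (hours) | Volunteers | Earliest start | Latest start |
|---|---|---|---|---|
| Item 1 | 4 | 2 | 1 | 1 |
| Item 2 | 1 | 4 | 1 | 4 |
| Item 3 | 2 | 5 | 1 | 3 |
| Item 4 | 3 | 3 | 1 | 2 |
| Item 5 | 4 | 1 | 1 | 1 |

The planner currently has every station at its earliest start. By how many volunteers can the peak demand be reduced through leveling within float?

4

Early-start peak: h1:15  h2:11  h3:6  h4:3 ⇒ 15.
Leveled (Item 1@1, Item 2@1, Item 3@2, Item 4@1, Item 5@1): h1:10  h2:11  h3:11  h4:3 ⇒ 11.
Reduction 15 − 11 = 4.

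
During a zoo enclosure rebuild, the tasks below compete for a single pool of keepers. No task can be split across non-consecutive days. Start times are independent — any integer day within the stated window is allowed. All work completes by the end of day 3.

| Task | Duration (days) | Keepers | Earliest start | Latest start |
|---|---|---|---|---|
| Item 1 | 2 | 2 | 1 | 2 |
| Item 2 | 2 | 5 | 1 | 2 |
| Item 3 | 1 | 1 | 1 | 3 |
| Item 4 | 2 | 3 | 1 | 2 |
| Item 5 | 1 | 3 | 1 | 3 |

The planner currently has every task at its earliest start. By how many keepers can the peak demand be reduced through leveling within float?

Early-start peak: d1:14  d2:10  d3:0 ⇒ 14.
Leveled (Item 1@1, Item 2@1, Item 3@1, Item 4@2, Item 5@3): d1:8  d2:10  d3:6 ⇒ 10.
Reduction 14 − 10 = 4.

4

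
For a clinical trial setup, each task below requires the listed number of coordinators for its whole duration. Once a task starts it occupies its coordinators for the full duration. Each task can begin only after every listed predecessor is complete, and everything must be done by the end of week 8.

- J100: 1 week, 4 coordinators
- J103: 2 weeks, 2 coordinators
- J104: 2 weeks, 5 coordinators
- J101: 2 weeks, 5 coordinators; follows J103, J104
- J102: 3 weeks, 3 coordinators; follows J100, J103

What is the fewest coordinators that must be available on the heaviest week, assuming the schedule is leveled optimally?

7

Early-start (J100@1, J103@1, J104@1, J101@3, J102@3) gives peak 11: w1:11  w2:7  w3:8  w4:8  w5:3  w6:0  w7:0  w8:0.
Shift J104→2, J101→4, J102→6.
Schedule J100@1, J103@1, J104@2, J101@4, J102@6: w1:6  w2:7  w3:5  w4:5  w5:5  w6:3  w7:3  w8:3 — peak 7.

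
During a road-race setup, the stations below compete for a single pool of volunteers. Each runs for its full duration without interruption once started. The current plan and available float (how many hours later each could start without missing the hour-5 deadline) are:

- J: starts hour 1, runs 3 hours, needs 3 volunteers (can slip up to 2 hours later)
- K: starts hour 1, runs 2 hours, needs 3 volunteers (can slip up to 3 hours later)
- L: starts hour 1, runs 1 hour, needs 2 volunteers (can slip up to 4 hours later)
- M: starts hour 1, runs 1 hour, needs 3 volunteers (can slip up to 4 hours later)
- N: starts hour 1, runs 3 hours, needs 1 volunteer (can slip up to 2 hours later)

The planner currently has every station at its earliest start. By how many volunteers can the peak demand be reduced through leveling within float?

6

Early-start peak: h1:12  h2:7  h3:4  h4:0  h5:0 ⇒ 12.
Leveled (J@1, K@1, L@3, M@4, N@3): h1:6  h2:6  h3:6  h4:4  h5:1 ⇒ 6.
Reduction 12 − 6 = 6.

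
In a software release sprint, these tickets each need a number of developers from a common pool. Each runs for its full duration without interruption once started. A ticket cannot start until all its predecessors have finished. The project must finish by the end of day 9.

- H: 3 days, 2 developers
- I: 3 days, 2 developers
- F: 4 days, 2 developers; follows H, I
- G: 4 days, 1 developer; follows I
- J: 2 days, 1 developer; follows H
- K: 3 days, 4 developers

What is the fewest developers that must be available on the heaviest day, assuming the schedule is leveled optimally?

Early-start (H@1, I@1, F@4, G@4, J@4, K@1) gives peak 8: d1:8  d2:8  d3:8  d4:4  d5:4  d6:3  d7:3  d8:0  d9:0.
Shift K→6.
Schedule H@1, I@1, F@4, G@4, J@4, K@6: d1:4  d2:4  d3:4  d4:4  d5:4  d6:7  d7:7  d8:4  d9:0 — peak 7.

7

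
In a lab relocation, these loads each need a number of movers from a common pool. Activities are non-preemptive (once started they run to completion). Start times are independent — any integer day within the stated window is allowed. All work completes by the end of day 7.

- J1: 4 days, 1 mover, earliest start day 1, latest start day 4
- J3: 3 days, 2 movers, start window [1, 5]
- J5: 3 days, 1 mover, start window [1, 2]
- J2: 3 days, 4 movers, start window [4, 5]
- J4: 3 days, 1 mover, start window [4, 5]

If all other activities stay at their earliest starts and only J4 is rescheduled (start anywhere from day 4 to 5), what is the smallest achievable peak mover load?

J4@4: d1:4  d2:4  d3:4  d4:6  d5:5  d6:5  d7:0 → peak 6
J4@5: d1:4  d2:4  d3:4  d4:5  d5:5  d6:5  d7:1 → peak 5
Best is J4@5, peak 5.

5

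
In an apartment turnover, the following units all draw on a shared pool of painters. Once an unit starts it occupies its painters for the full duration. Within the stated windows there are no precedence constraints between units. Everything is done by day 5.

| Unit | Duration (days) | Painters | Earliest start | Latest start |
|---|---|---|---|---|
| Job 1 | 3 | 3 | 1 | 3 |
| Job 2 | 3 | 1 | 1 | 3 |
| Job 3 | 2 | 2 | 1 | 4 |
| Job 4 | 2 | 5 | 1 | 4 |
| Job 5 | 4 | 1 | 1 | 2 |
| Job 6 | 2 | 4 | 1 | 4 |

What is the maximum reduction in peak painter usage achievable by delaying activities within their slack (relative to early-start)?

7

Early-start peak: d1:16  d2:16  d3:5  d4:1  d5:0 ⇒ 16.
Leveled (Job 1@1, Job 2@1, Job 3@3, Job 4@4, Job 5@1, Job 6@1): d1:9  d2:9  d3:7  d4:8  d5:5 ⇒ 9.
Reduction 16 − 9 = 7.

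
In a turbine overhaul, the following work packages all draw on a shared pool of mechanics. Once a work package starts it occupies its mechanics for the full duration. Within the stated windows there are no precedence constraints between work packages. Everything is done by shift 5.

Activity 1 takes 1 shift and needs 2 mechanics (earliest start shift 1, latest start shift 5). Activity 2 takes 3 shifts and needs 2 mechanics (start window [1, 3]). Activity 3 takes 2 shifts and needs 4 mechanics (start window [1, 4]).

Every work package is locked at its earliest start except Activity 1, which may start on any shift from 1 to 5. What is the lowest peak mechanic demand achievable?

6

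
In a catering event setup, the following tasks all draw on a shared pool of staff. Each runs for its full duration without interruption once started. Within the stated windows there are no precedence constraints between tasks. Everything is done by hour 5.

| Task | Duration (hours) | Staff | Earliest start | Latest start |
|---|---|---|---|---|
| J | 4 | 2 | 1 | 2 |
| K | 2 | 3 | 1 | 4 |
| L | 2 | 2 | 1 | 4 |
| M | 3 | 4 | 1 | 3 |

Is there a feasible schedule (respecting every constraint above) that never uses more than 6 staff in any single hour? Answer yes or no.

The minimum achievable peak is 7; 6 < 7, so no feasible schedule stays within the cap.

no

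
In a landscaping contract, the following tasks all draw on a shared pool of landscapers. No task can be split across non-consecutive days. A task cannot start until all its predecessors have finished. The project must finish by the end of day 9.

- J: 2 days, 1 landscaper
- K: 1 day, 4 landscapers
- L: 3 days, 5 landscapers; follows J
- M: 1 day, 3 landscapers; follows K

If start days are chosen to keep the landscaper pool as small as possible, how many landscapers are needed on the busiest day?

5

Schedule J@1, K@1, L@3, M@2: d1:5  d2:4  d3:5  d4:5  d5:5  d6:0  d7:0  d8:0  d9:0 — peak 5.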